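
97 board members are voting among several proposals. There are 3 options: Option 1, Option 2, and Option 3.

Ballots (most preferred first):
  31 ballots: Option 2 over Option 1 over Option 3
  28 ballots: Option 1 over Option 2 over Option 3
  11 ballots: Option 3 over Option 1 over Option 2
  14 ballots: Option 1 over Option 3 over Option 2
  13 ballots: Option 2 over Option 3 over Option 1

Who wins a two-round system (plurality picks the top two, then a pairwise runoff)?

Option 1

Round 1 first-place votes: Option 1 42, Option 2 44, Option 3 11. Option 2 and Option 1 advance.
Runoff: Option 2 is ranked above Option 1 on 44 ballots, Option 1 above Option 2 on 53.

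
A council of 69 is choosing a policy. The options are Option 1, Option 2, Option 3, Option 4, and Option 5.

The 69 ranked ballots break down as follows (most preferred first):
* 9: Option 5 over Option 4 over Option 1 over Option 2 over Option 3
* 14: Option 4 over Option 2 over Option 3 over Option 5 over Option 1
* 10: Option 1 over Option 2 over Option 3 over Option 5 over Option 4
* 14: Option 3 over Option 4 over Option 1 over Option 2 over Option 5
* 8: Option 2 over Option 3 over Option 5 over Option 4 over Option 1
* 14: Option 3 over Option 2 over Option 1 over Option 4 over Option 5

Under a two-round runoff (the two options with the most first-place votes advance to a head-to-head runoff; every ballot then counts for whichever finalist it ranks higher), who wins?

Option 3

Round 1 first-place votes: Option 1 10, Option 2 8, Option 3 28, Option 4 14, Option 5 9. Option 3 and Option 4 advance.
Runoff: Option 3 is ranked above Option 4 on 46 ballots, Option 4 above Option 3 on 23.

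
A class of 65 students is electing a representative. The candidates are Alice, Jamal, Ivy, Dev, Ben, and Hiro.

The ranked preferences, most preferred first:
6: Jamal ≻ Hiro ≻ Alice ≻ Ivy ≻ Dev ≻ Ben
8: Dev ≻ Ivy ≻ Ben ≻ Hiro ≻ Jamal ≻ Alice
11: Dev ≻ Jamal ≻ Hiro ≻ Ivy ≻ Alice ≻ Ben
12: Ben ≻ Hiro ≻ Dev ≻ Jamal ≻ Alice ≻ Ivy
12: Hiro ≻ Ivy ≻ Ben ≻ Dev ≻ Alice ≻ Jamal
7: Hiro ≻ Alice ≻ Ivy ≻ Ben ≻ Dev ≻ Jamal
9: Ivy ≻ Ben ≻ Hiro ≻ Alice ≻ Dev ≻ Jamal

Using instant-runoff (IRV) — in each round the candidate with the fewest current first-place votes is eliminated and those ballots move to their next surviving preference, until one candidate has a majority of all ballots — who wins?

Hiro

Round 1: Alice 0, Jamal 6, Ivy 9, Dev 19, Ben 12, Hiro 19. Alice eliminated.
Round 2: Jamal 6, Ivy 9, Dev 19, Ben 12, Hiro 19. Jamal eliminated.
Round 3: Ivy 9, Dev 19, Ben 12, Hiro 25. Ivy eliminated.
Round 4: Dev 19, Ben 21, Hiro 25. Dev eliminated.
Round 5: Ben 29, Hiro 36. Hiro has a majority (≥33).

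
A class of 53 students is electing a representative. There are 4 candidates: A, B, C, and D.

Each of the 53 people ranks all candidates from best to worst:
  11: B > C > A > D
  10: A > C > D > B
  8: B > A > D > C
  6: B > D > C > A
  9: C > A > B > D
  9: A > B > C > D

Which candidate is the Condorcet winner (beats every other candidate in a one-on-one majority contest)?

A vs B: 28–25
A vs C: 27–26
A vs D: 47–6
A beats every other candidate.

A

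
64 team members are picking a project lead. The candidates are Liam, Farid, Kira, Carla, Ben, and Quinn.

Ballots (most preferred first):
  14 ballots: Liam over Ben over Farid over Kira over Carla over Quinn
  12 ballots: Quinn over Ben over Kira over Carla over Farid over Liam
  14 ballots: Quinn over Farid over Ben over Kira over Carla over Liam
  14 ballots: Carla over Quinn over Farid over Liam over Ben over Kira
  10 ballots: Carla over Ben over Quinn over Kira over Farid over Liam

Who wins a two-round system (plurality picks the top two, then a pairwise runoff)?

Round 1 first-place votes: Liam 14, Farid 0, Kira 0, Carla 24, Ben 0, Quinn 26. Quinn and Carla advance.
Runoff: Quinn is ranked above Carla on 26 ballots, Carla above Quinn on 38.

Carla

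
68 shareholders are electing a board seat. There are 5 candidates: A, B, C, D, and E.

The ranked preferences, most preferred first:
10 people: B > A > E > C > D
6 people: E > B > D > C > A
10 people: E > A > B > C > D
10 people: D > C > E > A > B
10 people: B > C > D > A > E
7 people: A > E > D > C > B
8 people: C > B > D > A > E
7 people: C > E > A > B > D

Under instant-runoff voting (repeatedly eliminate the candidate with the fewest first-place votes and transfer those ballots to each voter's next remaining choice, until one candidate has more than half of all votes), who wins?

C

Round 1: A 7, B 20, C 15, D 10, E 16. A eliminated.
Round 2: B 20, C 15, D 10, E 23. D eliminated.
Round 3: B 20, C 25, E 23. B eliminated.
Round 4: C 35, E 33. C has a majority (≥35).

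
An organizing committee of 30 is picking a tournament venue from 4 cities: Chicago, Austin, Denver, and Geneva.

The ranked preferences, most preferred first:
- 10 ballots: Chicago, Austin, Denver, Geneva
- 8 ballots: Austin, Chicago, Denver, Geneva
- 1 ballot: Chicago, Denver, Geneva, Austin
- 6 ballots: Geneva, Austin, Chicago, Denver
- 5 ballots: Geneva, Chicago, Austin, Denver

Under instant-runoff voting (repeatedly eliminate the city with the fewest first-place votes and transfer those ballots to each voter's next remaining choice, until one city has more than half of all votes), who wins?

Chicago

Round 1: Chicago 11, Austin 8, Denver 0, Geneva 11. Denver eliminated.
Round 2: Chicago 11, Austin 8, Geneva 11. Austin eliminated.
Round 3: Chicago 19, Geneva 11. Chicago has a majority (≥16).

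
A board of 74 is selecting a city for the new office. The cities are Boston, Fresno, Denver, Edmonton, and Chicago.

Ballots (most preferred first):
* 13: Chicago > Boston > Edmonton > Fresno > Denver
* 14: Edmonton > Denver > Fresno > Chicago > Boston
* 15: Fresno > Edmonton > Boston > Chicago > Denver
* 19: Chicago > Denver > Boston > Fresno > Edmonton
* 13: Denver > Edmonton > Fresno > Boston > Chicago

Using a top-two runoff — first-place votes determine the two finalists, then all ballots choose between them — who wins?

Round 1 first-place votes: Boston 0, Fresno 15, Denver 13, Edmonton 14, Chicago 32. Chicago and Fresno advance.
Runoff: Chicago is ranked above Fresno on 32 ballots, Fresno above Chicago on 42.

Fresno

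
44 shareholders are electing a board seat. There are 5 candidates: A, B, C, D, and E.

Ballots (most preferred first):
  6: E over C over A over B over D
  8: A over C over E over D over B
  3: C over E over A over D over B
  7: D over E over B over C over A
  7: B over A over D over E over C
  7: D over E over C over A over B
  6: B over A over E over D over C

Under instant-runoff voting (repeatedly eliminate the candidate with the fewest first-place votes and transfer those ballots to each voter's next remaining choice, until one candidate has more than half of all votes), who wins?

E

Round 1: A 8, B 13, C 3, D 14, E 6. C eliminated.
Round 2: A 8, B 13, D 14, E 9. A eliminated.
Round 3: B 13, D 14, E 17. B eliminated.
Round 4: D 21, E 23. E has a majority (≥23).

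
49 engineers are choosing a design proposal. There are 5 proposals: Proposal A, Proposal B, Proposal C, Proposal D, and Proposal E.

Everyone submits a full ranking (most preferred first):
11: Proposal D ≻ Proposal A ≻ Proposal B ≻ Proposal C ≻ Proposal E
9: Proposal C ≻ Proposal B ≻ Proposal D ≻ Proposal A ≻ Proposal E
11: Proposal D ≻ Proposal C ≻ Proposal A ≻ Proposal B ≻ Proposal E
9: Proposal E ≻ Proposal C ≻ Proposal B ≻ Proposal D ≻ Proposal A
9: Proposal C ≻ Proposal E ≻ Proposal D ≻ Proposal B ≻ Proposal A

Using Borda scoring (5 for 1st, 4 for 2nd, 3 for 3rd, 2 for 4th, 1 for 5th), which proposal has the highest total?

Proposal C

Proposal A: 11×4 + 9×2 + 11×3 + 9×1 + 9×1 = 113
Proposal B: 11×3 + 9×4 + 11×2 + 9×3 + 9×2 = 136
Proposal C: 11×2 + 9×5 + 11×4 + 9×4 + 9×5 = 192
Proposal D: 11×5 + 9×3 + 11×5 + 9×2 + 9×3 = 182
Proposal E: 11×1 + 9×1 + 11×1 + 9×5 + 9×4 = 112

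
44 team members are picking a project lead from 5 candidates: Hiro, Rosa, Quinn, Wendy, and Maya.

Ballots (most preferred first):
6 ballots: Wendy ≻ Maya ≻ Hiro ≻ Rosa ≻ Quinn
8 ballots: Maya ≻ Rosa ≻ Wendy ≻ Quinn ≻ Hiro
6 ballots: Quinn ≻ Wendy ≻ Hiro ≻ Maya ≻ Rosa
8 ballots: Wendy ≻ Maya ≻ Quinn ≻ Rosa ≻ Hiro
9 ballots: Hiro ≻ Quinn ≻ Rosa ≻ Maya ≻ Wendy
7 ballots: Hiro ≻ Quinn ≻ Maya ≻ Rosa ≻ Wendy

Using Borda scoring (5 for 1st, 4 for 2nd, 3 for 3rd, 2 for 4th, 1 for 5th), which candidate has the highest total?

Maya

Hiro: 6×3 + 8×1 + 6×3 + 8×1 + 9×5 + 7×5 = 132
Rosa: 6×2 + 8×4 + 6×1 + 8×2 + 9×3 + 7×2 = 107
Quinn: 6×1 + 8×2 + 6×5 + 8×3 + 9×4 + 7×4 = 140
Wendy: 6×5 + 8×3 + 6×4 + 8×5 + 9×1 + 7×1 = 134
Maya: 6×4 + 8×5 + 6×2 + 8×4 + 9×2 + 7×3 = 147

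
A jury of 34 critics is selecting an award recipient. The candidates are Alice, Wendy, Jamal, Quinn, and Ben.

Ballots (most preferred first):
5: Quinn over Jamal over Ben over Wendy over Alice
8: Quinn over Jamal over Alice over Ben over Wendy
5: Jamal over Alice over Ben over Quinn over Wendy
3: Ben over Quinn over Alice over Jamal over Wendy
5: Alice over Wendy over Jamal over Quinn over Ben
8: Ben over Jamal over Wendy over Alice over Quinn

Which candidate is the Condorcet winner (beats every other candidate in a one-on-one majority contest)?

Jamal

Jamal vs Alice: 26–8
Jamal vs Wendy: 29–5
Jamal vs Quinn: 18–16
Jamal vs Ben: 23–11
Jamal beats every other candidate.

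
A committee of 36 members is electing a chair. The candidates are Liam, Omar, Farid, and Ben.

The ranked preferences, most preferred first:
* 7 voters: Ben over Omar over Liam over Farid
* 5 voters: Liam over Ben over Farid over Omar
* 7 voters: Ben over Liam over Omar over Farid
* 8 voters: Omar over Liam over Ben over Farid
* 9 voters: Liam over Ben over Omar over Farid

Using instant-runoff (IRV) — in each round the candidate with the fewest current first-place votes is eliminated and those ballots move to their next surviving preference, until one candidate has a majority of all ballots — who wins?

Round 1: Liam 14, Omar 8, Farid 0, Ben 14. Farid eliminated.
Round 2: Liam 14, Omar 8, Ben 14. Omar eliminated.
Round 3: Liam 22, Ben 14. Liam has a majority (≥19).

Liam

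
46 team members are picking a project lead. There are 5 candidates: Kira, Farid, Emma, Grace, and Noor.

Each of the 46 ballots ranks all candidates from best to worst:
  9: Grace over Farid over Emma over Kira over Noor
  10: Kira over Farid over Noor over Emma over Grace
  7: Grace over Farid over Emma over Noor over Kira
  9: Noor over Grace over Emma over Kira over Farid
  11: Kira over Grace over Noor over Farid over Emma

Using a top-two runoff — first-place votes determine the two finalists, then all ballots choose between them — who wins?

Grace

Round 1 first-place votes: Kira 21, Farid 0, Emma 0, Grace 16, Noor 9. Kira and Grace advance.
Runoff: Kira is ranked above Grace on 21 ballots, Grace above Kira on 25.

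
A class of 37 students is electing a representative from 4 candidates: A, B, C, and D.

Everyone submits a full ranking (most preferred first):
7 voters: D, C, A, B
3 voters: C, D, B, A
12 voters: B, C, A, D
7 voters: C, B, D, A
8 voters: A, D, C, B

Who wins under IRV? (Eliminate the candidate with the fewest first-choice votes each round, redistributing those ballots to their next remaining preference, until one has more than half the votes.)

Round 1: A 8, B 12, C 10, D 7. D eliminated.
Round 2: A 8, B 12, C 17. A eliminated.
Round 3: B 12, C 25. C has a majority (≥19).

C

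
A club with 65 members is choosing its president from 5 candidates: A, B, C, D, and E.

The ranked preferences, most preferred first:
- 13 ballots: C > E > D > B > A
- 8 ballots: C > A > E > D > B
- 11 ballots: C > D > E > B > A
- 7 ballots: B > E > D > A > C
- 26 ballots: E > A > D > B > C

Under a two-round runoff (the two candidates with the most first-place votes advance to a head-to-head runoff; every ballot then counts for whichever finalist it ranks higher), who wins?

E

Round 1 first-place votes: A 0, B 7, C 32, D 0, E 26. C and E advance.
Runoff: C is ranked above E on 32 ballots, E above C on 33.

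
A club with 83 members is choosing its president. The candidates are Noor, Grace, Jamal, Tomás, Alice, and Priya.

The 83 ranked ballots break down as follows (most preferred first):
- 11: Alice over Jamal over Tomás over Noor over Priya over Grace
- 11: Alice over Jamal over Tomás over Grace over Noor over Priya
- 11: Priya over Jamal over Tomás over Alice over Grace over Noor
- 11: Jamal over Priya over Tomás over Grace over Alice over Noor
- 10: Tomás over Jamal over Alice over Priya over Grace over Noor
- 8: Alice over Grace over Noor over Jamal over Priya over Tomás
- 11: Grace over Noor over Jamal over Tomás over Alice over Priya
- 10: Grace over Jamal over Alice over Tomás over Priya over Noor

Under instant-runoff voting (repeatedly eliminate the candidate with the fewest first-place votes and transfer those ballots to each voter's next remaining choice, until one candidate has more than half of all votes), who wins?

Jamal

Round 1: Noor 0, Grace 21, Jamal 11, Tomás 10, Alice 30, Priya 11. Noor eliminated.
Round 2: Grace 21, Jamal 11, Tomás 10, Alice 30, Priya 11. Tomás eliminated.
Round 3: Grace 21, Jamal 21, Alice 30, Priya 11. Priya eliminated.
Round 4: Grace 21, Jamal 32, Alice 30. Grace eliminated.
Round 5: Jamal 53, Alice 30. Jamal has a majority (≥42).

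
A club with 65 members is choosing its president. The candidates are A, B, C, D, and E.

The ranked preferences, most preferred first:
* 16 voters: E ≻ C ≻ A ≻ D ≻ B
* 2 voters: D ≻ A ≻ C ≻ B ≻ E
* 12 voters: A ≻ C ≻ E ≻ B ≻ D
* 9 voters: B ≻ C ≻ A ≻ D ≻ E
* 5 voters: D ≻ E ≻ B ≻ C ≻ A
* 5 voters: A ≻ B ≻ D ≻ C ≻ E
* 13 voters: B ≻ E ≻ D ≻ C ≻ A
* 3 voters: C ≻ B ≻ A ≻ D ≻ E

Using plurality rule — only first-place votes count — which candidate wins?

B

First-place votes: A 17, B 22, C 3, D 7, E 16.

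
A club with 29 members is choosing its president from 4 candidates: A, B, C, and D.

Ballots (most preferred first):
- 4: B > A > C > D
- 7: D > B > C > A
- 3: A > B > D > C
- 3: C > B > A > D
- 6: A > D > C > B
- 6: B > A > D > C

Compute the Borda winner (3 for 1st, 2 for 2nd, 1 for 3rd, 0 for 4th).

B

A: 4×2 + 7×0 + 3×3 + 3×1 + 6×3 + 6×2 = 50
B: 4×3 + 7×2 + 3×2 + 3×2 + 6×0 + 6×3 = 56
C: 4×1 + 7×1 + 3×0 + 3×3 + 6×1 + 6×0 = 26
D: 4×0 + 7×3 + 3×1 + 3×0 + 6×2 + 6×1 = 42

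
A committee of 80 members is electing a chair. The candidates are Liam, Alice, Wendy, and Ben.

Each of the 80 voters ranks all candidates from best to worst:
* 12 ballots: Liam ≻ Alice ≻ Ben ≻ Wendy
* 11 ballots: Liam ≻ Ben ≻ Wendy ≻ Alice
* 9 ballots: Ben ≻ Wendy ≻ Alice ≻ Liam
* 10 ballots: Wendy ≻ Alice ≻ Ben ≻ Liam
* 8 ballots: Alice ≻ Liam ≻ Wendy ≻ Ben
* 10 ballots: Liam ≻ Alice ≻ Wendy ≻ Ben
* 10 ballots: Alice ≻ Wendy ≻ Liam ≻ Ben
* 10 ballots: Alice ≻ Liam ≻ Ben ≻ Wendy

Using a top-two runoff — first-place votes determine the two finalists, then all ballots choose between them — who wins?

Round 1 first-place votes: Liam 33, Alice 28, Wendy 10, Ben 9. Liam and Alice advance.
Runoff: Liam is ranked above Alice on 33 ballots, Alice above Liam on 47.

Alice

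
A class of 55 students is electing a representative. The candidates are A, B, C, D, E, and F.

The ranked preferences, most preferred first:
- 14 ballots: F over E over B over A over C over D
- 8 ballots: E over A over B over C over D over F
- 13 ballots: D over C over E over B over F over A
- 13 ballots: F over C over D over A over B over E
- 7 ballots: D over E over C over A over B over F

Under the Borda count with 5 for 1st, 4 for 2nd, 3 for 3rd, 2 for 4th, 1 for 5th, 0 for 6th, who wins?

A: 14×2 + 8×4 + 13×0 + 13×2 + 7×2 = 100
B: 14×3 + 8×3 + 13×2 + 13×1 + 7×1 = 112
C: 14×1 + 8×2 + 13×4 + 13×4 + 7×3 = 155
D: 14×0 + 8×1 + 13×5 + 13×3 + 7×5 = 147
E: 14×4 + 8×5 + 13×3 + 13×0 + 7×4 = 163
F: 14×5 + 8×0 + 13×1 + 13×5 + 7×0 = 148

E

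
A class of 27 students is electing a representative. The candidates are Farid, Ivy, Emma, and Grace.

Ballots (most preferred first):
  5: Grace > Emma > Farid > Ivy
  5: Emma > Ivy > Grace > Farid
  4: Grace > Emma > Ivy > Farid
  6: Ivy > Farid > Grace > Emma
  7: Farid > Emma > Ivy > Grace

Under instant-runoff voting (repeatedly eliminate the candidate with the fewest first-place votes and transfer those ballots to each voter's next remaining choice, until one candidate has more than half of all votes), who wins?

Round 1: Farid 7, Ivy 6, Emma 5, Grace 9. Emma eliminated.
Round 2: Farid 7, Ivy 11, Grace 9. Farid eliminated.
Round 3: Ivy 18, Grace 9. Ivy has a majority (≥14).

Ivy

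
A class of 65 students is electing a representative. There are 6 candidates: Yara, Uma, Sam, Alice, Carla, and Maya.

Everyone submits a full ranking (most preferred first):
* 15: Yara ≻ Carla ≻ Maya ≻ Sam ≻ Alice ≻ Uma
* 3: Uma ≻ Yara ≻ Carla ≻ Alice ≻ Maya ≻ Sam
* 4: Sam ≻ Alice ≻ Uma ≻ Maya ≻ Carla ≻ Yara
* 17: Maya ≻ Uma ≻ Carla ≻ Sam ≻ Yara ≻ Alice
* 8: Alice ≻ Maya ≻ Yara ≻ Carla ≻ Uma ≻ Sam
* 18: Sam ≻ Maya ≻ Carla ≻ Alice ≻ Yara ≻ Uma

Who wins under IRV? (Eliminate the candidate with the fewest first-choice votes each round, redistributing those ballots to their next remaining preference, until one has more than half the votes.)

Round 1: Yara 15, Uma 3, Sam 22, Alice 8, Carla 0, Maya 17. Carla eliminated.
Round 2: Yara 15, Uma 3, Sam 22, Alice 8, Maya 17. Uma eliminated.
Round 3: Yara 18, Sam 22, Alice 8, Maya 17. Alice eliminated.
Round 4: Yara 18, Sam 22, Maya 25. Yara eliminated.
Round 5: Sam 22, Maya 43. Maya has a majority (≥33).

Maya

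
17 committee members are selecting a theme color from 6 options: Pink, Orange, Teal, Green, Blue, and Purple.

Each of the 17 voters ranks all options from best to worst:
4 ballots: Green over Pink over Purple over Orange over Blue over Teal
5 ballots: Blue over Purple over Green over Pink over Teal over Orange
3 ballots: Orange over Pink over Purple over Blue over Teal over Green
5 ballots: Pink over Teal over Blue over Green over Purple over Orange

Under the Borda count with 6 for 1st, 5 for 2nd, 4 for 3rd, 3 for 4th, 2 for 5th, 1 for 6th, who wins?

Pink

Pink: 4×5 + 5×3 + 3×5 + 5×6 = 80
Orange: 4×3 + 5×1 + 3×6 + 5×1 = 40
Teal: 4×1 + 5×2 + 3×2 + 5×5 = 45
Green: 4×6 + 5×4 + 3×1 + 5×3 = 62
Blue: 4×2 + 5×6 + 3×3 + 5×4 = 67
Purple: 4×4 + 5×5 + 3×4 + 5×2 = 63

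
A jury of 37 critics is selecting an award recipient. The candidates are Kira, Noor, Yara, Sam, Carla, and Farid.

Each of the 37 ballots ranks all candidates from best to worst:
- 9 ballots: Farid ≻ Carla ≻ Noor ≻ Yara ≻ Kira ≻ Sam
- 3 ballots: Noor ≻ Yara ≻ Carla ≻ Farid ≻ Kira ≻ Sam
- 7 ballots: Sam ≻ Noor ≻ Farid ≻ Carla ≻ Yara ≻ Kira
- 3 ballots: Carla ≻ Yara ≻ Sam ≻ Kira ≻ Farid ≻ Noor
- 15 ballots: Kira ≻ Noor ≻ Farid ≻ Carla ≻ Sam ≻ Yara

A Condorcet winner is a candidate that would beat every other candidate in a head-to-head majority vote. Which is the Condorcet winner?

Noor vs Kira: 19–18
Noor vs Yara: 34–3
Noor vs Sam: 27–10
Noor vs Carla: 25–12
Noor vs Farid: 25–12
Noor beats every other candidate.

Noor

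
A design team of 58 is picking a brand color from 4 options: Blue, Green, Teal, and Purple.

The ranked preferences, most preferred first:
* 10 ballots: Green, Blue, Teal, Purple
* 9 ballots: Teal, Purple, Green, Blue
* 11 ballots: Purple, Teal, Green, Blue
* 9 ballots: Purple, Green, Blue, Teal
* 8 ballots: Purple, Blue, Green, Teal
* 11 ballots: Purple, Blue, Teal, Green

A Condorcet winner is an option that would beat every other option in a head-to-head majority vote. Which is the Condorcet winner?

Purple vs Blue: 48–10
Purple vs Green: 48–10
Purple vs Teal: 39–19
Purple beats every other option.

Purple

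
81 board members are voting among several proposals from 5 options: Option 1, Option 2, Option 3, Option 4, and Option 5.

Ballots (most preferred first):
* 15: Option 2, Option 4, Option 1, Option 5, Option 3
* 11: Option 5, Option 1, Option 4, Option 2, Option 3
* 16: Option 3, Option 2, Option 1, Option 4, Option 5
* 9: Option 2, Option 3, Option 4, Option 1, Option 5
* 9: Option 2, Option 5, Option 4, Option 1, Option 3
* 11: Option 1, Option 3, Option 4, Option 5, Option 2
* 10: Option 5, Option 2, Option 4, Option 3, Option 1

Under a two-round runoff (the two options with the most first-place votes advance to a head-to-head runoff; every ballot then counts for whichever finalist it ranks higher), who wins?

Round 1 first-place votes: Option 1 11, Option 2 33, Option 3 16, Option 4 0, Option 5 21. Option 2 and Option 5 advance.
Runoff: Option 2 is ranked above Option 5 on 49 ballots, Option 5 above Option 2 on 32.

Option 2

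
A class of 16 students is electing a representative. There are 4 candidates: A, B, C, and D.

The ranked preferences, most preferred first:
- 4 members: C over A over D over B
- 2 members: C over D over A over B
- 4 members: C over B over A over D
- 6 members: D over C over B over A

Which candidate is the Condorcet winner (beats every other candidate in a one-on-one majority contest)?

C

C vs A: 16–0
C vs B: 16–0
C vs D: 10–6
C beats every other candidate.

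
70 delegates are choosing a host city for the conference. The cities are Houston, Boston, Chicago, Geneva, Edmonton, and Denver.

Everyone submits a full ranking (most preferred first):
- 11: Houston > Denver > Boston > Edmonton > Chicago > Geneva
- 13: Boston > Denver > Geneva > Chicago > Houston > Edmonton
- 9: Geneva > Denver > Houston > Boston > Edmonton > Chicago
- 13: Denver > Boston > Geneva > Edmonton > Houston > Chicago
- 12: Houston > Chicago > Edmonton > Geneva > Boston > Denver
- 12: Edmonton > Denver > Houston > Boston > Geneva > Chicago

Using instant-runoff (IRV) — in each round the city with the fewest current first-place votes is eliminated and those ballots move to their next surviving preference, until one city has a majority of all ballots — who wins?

Round 1: Houston 23, Boston 13, Chicago 0, Geneva 9, Edmonton 12, Denver 13. Chicago eliminated.
Round 2: Houston 23, Boston 13, Geneva 9, Edmonton 12, Denver 13. Geneva eliminated.
Round 3: Houston 23, Boston 13, Edmonton 12, Denver 22. Edmonton eliminated.
Round 4: Houston 23, Boston 13, Denver 34. Boston eliminated.
Round 5: Houston 23, Denver 47. Denver has a majority (≥36).

Denver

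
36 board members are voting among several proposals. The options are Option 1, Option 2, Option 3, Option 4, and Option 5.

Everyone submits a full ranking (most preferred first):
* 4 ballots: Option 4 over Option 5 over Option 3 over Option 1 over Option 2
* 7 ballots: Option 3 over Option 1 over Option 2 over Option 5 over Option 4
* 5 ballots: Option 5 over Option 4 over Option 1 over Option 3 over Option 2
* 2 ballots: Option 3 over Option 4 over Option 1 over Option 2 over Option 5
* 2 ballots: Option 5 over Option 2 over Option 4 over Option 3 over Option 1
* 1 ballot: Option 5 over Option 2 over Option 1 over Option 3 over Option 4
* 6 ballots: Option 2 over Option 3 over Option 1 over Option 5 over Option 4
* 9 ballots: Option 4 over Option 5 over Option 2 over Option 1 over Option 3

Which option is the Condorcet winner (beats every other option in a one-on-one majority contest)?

Option 5

Option 5 vs Option 1: 21–15
Option 5 vs Option 2: 21–15
Option 5 vs Option 3: 21–15
Option 5 vs Option 4: 21–15
Option 5 beats every other option.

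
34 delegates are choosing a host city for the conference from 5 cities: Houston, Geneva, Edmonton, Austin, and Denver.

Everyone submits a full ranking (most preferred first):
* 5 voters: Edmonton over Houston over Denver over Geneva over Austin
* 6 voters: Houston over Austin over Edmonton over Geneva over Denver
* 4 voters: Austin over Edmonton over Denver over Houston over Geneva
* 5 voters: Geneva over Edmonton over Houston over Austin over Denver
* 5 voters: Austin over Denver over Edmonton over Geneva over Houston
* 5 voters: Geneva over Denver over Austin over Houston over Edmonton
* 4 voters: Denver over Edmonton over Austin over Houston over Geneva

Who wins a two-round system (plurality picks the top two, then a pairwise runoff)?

Austin

Round 1 first-place votes: Houston 6, Geneva 10, Edmonton 5, Austin 9, Denver 4. Geneva and Austin advance.
Runoff: Geneva is ranked above Austin on 15 ballots, Austin above Geneva on 19.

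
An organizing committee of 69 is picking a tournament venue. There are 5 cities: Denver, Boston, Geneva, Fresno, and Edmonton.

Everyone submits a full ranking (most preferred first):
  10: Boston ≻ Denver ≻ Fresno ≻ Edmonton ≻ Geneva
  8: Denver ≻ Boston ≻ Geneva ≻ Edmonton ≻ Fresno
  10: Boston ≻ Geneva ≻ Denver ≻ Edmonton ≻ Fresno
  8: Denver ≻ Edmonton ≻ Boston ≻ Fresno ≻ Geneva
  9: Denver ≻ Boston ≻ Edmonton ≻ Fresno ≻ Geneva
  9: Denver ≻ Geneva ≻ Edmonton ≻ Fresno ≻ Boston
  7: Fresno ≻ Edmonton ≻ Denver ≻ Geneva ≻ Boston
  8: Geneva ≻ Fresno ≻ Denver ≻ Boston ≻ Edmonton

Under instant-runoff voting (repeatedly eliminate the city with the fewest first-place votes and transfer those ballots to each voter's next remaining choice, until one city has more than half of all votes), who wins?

Denver

Round 1: Denver 34, Boston 20, Geneva 8, Fresno 7, Edmonton 0. Edmonton eliminated.
Round 2: Denver 34, Boston 20, Geneva 8, Fresno 7. Fresno eliminated.
Round 3: Denver 41, Boston 20, Geneva 8. Denver has a majority (≥35).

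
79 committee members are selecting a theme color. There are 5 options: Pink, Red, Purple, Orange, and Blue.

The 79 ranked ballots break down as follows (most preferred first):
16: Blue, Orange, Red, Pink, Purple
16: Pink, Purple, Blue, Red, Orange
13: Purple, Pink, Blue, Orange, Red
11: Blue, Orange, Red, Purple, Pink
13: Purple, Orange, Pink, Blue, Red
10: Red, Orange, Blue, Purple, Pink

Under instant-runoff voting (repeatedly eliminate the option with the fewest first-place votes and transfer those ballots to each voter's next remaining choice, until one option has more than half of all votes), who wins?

Purple

Round 1: Pink 16, Red 10, Purple 26, Orange 0, Blue 27. Orange eliminated.
Round 2: Pink 16, Red 10, Purple 26, Blue 27. Red eliminated.
Round 3: Pink 16, Purple 26, Blue 37. Pink eliminated.
Round 4: Purple 42, Blue 37. Purple has a majority (≥40).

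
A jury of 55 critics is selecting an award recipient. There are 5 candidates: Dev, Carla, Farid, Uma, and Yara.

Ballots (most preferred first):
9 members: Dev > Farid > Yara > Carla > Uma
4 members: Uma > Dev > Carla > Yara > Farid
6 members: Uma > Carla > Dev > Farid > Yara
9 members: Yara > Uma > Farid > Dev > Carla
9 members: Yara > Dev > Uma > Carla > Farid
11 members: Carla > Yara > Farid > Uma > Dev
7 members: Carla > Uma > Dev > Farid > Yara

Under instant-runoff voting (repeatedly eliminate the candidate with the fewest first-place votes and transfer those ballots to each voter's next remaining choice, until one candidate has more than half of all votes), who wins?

Carla

Round 1: Dev 9, Carla 18, Farid 0, Uma 10, Yara 18. Farid eliminated.
Round 2: Dev 9, Carla 18, Uma 10, Yara 18. Dev eliminated.
Round 3: Carla 18, Uma 10, Yara 27. Uma eliminated.
Round 4: Carla 28, Yara 27. Carla has a majority (≥28).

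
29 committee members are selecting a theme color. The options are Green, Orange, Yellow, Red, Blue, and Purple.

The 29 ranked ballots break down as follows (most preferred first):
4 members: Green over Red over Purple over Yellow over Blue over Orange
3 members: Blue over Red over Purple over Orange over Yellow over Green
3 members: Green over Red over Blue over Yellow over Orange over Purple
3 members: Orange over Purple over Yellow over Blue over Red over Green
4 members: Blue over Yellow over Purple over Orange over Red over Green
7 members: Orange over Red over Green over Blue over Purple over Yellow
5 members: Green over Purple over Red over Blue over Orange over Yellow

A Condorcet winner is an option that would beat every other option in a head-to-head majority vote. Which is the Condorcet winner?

Red

Red vs Green: 17–12
Red vs Orange: 15–14
Red vs Yellow: 22–7
Red vs Blue: 19–10
Red vs Purple: 17–12
Red beats every other option.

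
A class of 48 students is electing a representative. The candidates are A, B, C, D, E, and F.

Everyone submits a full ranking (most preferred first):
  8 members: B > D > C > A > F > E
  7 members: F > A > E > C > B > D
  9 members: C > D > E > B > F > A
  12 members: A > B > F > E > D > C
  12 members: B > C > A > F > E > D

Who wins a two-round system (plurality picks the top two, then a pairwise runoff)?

Round 1 first-place votes: A 12, B 20, C 9, D 0, E 0, F 7. B and A advance.
Runoff: B is ranked above A on 29 ballots, A above B on 19.

B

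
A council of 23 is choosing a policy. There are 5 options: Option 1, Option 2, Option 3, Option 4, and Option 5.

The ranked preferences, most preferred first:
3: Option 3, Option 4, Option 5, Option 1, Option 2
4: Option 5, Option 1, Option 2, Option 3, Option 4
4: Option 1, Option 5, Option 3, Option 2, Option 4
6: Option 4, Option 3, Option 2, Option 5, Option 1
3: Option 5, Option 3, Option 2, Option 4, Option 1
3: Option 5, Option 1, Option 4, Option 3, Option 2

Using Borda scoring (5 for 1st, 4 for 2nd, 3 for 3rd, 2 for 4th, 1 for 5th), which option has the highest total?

Option 5

Option 1: 3×2 + 4×4 + 4×5 + 6×1 + 3×1 + 3×4 = 63
Option 2: 3×1 + 4×3 + 4×2 + 6×3 + 3×3 + 3×1 = 53
Option 3: 3×5 + 4×2 + 4×3 + 6×4 + 3×4 + 3×2 = 77
Option 4: 3×4 + 4×1 + 4×1 + 6×5 + 3×2 + 3×3 = 65
Option 5: 3×3 + 4×5 + 4×4 + 6×2 + 3×5 + 3×5 = 87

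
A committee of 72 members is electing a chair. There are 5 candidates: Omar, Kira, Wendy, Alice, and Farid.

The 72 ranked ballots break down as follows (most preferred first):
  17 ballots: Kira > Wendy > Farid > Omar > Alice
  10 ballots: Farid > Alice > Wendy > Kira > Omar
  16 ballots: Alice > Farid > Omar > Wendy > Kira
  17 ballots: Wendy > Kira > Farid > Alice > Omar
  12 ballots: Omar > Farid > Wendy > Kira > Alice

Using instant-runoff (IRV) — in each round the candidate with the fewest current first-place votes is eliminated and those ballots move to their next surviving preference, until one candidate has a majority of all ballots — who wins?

Round 1: Omar 12, Kira 17, Wendy 17, Alice 16, Farid 10. Farid eliminated.
Round 2: Omar 12, Kira 17, Wendy 17, Alice 26. Omar eliminated.
Round 3: Kira 17, Wendy 29, Alice 26. Kira eliminated.
Round 4: Wendy 46, Alice 26. Wendy has a majority (≥37).

Wendy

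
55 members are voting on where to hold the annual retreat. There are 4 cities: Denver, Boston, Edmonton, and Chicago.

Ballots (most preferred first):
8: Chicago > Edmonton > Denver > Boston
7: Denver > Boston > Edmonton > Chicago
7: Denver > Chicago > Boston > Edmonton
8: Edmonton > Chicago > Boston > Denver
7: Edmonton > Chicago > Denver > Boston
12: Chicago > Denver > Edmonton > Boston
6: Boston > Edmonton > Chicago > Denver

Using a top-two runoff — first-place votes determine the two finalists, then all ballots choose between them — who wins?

Round 1 first-place votes: Denver 14, Boston 6, Edmonton 15, Chicago 20. Chicago and Edmonton advance.
Runoff: Chicago is ranked above Edmonton on 27 ballots, Edmonton above Chicago on 28.

Edmonton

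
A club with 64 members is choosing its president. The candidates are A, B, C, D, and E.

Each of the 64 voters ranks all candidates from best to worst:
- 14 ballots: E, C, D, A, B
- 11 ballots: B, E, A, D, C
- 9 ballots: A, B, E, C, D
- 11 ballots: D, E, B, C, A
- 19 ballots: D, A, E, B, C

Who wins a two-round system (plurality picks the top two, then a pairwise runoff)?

E

Round 1 first-place votes: A 9, B 11, C 0, D 30, E 14. D and E advance.
Runoff: D is ranked above E on 30 ballots, E above D on 34.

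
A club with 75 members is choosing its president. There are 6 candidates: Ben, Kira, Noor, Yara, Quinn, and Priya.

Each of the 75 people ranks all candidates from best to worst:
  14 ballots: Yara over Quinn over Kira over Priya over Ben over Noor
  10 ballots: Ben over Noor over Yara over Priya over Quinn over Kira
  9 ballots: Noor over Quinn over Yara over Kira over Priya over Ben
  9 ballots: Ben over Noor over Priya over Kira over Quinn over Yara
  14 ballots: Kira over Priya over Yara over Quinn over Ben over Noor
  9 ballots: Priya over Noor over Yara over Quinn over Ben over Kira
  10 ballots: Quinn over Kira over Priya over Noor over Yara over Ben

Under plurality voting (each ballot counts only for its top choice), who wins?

First-place votes: Ben 19, Kira 14, Noor 9, Yara 14, Quinn 10, Priya 9.

Ben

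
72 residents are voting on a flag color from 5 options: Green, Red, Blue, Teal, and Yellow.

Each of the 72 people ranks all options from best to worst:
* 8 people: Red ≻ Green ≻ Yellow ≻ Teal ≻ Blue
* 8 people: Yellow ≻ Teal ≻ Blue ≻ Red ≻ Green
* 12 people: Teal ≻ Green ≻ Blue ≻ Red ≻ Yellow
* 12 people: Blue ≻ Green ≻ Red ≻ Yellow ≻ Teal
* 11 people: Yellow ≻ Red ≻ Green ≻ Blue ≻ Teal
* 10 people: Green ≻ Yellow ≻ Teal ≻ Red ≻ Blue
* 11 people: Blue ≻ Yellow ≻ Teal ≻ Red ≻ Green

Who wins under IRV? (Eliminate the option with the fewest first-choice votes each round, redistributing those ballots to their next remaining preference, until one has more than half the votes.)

Green

Round 1: Green 10, Red 8, Blue 23, Teal 12, Yellow 19. Red eliminated.
Round 2: Green 18, Blue 23, Teal 12, Yellow 19. Teal eliminated.
Round 3: Green 30, Blue 23, Yellow 19. Yellow eliminated.
Round 4: Green 41, Blue 31. Green has a majority (≥37).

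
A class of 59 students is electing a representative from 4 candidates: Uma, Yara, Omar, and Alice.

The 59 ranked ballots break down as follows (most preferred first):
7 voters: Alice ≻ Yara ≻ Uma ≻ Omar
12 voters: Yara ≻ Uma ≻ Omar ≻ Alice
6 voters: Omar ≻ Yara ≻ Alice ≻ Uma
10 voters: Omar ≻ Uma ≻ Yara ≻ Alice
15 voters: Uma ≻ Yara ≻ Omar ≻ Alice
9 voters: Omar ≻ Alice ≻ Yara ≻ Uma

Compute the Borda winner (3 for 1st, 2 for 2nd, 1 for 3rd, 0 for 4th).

Uma: 7×1 + 12×2 + 6×0 + 10×2 + 15×3 + 9×0 = 96
Yara: 7×2 + 12×3 + 6×2 + 10×1 + 15×2 + 9×1 = 111
Omar: 7×0 + 12×1 + 6×3 + 10×3 + 15×1 + 9×3 = 102
Alice: 7×3 + 12×0 + 6×1 + 10×0 + 15×0 + 9×2 = 45

Yara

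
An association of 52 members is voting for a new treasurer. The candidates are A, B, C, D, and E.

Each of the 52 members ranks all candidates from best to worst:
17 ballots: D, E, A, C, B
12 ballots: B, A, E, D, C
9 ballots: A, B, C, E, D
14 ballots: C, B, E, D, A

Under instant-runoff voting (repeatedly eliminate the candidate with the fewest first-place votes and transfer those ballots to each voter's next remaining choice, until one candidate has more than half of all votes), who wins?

B

Round 1: A 9, B 12, C 14, D 17, E 0. E eliminated.
Round 2: A 9, B 12, C 14, D 17. A eliminated.
Round 3: B 21, C 14, D 17. C eliminated.
Round 4: B 35, D 17. B has a majority (≥27).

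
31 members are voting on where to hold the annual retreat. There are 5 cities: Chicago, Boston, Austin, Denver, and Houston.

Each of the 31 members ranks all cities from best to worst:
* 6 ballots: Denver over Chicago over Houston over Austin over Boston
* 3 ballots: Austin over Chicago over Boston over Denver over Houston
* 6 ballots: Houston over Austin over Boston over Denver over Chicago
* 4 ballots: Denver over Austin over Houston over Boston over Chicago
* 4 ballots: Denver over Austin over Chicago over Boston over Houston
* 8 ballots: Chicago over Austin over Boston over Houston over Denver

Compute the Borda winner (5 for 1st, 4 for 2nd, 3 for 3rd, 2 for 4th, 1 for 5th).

Chicago: 6×4 + 3×4 + 6×1 + 4×1 + 4×3 + 8×5 = 98
Boston: 6×1 + 3×3 + 6×3 + 4×2 + 4×2 + 8×3 = 73
Austin: 6×2 + 3×5 + 6×4 + 4×4 + 4×4 + 8×4 = 115
Denver: 6×5 + 3×2 + 6×2 + 4×5 + 4×5 + 8×1 = 96
Houston: 6×3 + 3×1 + 6×5 + 4×3 + 4×1 + 8×2 = 83

Austin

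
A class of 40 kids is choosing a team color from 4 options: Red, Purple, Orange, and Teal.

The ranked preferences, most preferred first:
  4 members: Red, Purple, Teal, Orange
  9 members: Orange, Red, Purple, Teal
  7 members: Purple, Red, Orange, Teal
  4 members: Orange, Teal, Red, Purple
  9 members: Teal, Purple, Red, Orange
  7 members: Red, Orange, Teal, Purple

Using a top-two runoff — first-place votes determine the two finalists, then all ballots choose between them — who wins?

Round 1 first-place votes: Red 11, Purple 7, Orange 13, Teal 9. Orange and Red advance.
Runoff: Orange is ranked above Red on 13 ballots, Red above Orange on 27.

Red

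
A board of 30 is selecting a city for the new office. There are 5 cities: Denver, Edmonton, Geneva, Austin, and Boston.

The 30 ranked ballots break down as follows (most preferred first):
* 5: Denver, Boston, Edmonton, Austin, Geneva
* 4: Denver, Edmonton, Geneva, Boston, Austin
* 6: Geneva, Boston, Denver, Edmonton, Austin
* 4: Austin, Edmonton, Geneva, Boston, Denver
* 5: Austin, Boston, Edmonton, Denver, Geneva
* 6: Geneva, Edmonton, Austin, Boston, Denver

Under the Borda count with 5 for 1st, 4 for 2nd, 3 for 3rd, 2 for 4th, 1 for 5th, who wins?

Edmonton

Denver: 5×5 + 4×5 + 6×3 + 4×1 + 5×2 + 6×1 = 83
Edmonton: 5×3 + 4×4 + 6×2 + 4×4 + 5×3 + 6×4 = 98
Geneva: 5×1 + 4×3 + 6×5 + 4×3 + 5×1 + 6×5 = 94
Austin: 5×2 + 4×1 + 6×1 + 4×5 + 5×5 + 6×3 = 83
Boston: 5×4 + 4×2 + 6×4 + 4×2 + 5×4 + 6×2 = 92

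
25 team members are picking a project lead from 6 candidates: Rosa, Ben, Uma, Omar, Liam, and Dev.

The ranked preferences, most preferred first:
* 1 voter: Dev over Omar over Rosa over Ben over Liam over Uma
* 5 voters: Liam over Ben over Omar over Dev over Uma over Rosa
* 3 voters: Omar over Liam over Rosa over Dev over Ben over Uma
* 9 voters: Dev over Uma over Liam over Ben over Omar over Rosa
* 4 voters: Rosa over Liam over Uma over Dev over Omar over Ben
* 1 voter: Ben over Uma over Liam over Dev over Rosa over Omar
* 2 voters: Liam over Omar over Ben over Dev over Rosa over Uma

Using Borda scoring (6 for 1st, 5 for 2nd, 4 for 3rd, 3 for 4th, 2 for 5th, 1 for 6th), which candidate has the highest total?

Liam

Rosa: 1×4 + 5×1 + 3×4 + 9×1 + 4×6 + 1×2 + 2×2 = 60
Ben: 1×3 + 5×5 + 3×2 + 9×3 + 4×1 + 1×6 + 2×4 = 79
Uma: 1×1 + 5×2 + 3×1 + 9×5 + 4×4 + 1×5 + 2×1 = 82
Omar: 1×5 + 5×4 + 3×6 + 9×2 + 4×2 + 1×1 + 2×5 = 80
Liam: 1×2 + 5×6 + 3×5 + 9×4 + 4×5 + 1×4 + 2×6 = 119
Dev: 1×6 + 5×3 + 3×3 + 9×6 + 4×3 + 1×3 + 2×3 = 105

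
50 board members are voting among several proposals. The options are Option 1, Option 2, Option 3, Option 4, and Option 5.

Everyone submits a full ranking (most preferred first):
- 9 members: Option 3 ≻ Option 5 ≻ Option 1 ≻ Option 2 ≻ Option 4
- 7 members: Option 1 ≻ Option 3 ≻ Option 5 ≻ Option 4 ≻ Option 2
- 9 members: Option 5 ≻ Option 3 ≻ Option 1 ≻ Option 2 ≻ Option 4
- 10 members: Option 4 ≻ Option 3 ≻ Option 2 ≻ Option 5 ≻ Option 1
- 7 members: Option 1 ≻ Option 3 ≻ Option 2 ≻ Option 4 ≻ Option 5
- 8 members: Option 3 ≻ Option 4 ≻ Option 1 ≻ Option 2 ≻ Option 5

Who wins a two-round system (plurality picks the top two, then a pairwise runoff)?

Option 3

Round 1 first-place votes: Option 1 14, Option 2 0, Option 3 17, Option 4 10, Option 5 9. Option 3 and Option 1 advance.
Runoff: Option 3 is ranked above Option 1 on 36 ballots, Option 1 above Option 3 on 14.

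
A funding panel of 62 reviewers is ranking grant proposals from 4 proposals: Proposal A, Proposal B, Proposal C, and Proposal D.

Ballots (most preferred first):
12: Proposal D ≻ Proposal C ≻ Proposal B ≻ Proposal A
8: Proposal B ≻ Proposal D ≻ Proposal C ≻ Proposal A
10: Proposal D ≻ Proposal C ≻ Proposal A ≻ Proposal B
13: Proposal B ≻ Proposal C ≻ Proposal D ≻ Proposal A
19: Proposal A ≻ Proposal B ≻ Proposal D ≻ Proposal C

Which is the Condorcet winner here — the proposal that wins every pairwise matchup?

Proposal B vs Proposal A: 33–29
Proposal B vs Proposal C: 40–22
Proposal B vs Proposal D: 40–22
Proposal B beats every other proposal.

Proposal B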